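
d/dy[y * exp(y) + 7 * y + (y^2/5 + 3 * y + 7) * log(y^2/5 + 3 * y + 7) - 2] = y*exp(y) + 2*y*log(y^2/5 + 3*y + 7)/5 + 2*y/5 + exp(y) + 3*log(y^2/5 + 3*y + 7) + 10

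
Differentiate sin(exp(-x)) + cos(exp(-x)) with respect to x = -sqrt(2)*exp(-x)*sin(pi/4 - exp(-x))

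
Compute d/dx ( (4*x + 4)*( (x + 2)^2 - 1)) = 12*x^2 + 40*x + 28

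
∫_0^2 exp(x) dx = -1 + exp(2)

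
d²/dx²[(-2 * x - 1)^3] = -48*x - 24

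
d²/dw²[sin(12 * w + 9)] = -144*sin(12*w + 9)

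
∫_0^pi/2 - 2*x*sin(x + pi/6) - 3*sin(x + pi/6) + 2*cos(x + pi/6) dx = -3*sqrt(3)/2 - pi/2 - 3/2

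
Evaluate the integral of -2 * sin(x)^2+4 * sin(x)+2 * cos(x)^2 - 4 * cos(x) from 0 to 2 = -1 + (-2 + cos(2) + sin(2))^2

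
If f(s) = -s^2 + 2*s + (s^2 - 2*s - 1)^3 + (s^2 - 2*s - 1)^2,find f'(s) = 6*s^5 - 30*s^4 + 40*s^3 - 16*s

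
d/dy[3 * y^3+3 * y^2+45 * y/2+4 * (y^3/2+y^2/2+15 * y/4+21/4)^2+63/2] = 6*y^5 + 10*y^4 + 64*y^3 + 117*y^2 + 321*y/2 + 180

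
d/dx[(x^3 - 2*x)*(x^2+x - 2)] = 5*x^4 + 4*x^3 - 12*x^2 - 4*x + 4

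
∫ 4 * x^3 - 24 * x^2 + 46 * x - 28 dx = x^4 - 8*x^3 + 23*x^2 - 28*x + C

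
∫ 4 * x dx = 2*x^2 + C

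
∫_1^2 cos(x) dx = -sin(1) + sin(2)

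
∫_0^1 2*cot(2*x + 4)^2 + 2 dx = cot(4) - cot(6)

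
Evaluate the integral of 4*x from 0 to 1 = 2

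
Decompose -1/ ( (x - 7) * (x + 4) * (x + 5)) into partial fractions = -1/(12*(x + 5)) + 1/(11*(x + 4)) - 1/(132*(x - 7))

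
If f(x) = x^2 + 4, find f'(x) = 2*x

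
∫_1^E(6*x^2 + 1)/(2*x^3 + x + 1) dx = -log(8) + log(2 + 2*E + 4*exp(3))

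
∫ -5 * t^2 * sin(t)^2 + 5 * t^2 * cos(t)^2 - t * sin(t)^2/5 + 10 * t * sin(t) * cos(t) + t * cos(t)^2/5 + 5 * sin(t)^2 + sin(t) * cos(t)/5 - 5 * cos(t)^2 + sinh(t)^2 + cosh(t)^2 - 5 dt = -5*t + (25*t^2 + t - 25)*sin(2*t)/10 + sinh(2*t)/2 + C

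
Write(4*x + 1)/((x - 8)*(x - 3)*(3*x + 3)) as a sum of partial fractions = -1/(36*(x + 1)) - 13/(60*(x - 3)) + 11/(45*(x - 8))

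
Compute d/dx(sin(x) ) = cos(x)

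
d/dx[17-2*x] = -2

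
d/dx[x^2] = 2*x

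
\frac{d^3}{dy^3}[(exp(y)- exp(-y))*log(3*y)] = (y^3*exp(2*y)*log(y) + y^3*exp(2*y)*log(3) + y^3*log(y) + y^3*log(3) + 3*y^2*exp(2*y) - 3*y^2 - 3*y*exp(2*y) - 3*y + 2*exp(2*y) - 2)*exp(-y)/y^3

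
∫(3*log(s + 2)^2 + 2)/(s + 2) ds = (log(s + 2)^2 + 2)*log(s + 2) + C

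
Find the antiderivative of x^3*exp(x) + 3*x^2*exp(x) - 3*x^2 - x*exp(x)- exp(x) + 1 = x*(x^2 - 1)*(exp(x) - 1) + C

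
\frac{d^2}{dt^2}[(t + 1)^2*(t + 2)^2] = 12*t^2 + 36*t + 26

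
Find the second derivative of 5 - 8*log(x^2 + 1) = (16*x^2 - 16)/(x^4 + 2*x^2 + 1)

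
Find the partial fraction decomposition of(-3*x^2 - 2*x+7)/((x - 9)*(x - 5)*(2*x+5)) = -9/(115*(2*x + 5)) + 13/(10*(x - 5)) - 127/(46*(x - 9))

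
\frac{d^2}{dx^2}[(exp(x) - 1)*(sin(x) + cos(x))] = sqrt(2)*(2*exp(x)*cos(x + pi/4) + sin(x + pi/4))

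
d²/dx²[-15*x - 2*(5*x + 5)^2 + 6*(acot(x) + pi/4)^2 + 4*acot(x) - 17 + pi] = (-100*x^4 - 200*x^2 + 24*x*acot(x) + 8*x + 6*pi*x - 88)/(x^4 + 2*x^2 + 1)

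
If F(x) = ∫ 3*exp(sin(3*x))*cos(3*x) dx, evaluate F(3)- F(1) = -exp(sin(3)) + exp(sin(9))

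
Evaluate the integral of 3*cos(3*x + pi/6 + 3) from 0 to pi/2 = -sqrt(2)*sin(5*pi/12 + 3)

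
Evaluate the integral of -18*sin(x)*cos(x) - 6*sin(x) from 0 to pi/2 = -15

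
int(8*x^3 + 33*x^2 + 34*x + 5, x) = 2*x^4 + 11*x^3 + 17*x^2 + 5*x + C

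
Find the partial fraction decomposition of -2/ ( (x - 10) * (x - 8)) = 1/(x - 8) - 1/(x - 10)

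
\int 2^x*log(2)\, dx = 2^x + C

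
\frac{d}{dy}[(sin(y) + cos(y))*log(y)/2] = sqrt(2)*(y*log(y)*cos(y + pi/4) + sin(y + pi/4))/(2*y)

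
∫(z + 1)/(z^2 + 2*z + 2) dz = log((z + 1)^2 + 1)/2 + C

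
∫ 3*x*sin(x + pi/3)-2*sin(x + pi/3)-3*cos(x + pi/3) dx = (2 - 3*x)*cos(x + pi/3) + C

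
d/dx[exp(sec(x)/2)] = exp(sec(x)/2)*tan(x)*sec(x)/2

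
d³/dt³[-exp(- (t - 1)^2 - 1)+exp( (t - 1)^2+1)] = (8*t^3*exp(2*t^2 - 4*t + 4) + 8*t^3 - 24*t^2*exp(2*t^2 - 4*t + 4) - 24*t^2 + 36*t*exp(2*t^2 - 4*t + 4) + 12*t - 20*exp(2*t^2 - 4*t + 4) + 4)*exp(-t^2 + 2*t - 2)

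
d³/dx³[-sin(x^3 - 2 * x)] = 27*x^6*cos(x^3 - 2*x) - 54*x^4*cos(x^3 - 2*x) + 54*x^3*sin(x^3 - 2*x) + 36*x^2*cos(x^3 - 2*x) - 36*x*sin(x^3 - 2*x) - 14*cos(x^3 - 2*x)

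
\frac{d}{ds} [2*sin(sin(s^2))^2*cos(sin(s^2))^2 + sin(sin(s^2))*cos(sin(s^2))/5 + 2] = s*(-sin(s^2 - 4*sin(s^2)) + sin(s^2 + 4*sin(s^2)) + cos(s^2 - 2*sin(s^2))/5 + cos(s^2 + 2*sin(s^2))/5)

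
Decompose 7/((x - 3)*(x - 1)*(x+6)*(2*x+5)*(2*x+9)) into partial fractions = -14/(495*(2*x + 9)) + 2/(77*(2*x + 5)) + 1/(189*(x + 6)) - 1/(154*(x - 1)) + 7/(2970*(x - 3))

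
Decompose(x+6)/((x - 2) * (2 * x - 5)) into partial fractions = 17/(2*x - 5) - 8/(x - 2)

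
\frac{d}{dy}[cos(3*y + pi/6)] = -3*sin(3*y + pi/6)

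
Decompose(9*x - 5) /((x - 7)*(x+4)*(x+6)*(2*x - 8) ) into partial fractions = 59/(520*(x + 6)) - 41/(352*(x + 4)) - 31/(480*(x - 4)) + 29/(429*(x - 7))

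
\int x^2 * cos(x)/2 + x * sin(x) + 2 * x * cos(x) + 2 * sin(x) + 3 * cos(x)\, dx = ((x + 2)^2/2 + 1)*sin(x) + C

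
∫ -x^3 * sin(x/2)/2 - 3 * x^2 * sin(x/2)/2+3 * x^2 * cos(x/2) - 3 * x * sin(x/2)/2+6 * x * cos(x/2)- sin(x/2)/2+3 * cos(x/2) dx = (x + 1)^3*cos(x/2) + C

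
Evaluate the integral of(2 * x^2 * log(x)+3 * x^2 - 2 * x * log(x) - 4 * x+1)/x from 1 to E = 2*(-1 + E)^2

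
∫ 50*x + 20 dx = 25*x^2 + 20*x + C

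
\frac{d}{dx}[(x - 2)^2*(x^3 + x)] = 5*x^4 - 16*x^3 + 15*x^2 - 8*x + 4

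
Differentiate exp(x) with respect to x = exp(x)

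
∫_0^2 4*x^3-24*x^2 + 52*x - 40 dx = -24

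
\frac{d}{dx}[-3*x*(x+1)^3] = -12*x^3 - 27*x^2 - 18*x - 3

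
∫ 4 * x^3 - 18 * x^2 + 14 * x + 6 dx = x^4 - 6*x^3 + 7*x^2 + 6*x + C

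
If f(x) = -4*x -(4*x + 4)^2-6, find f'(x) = -32*x - 36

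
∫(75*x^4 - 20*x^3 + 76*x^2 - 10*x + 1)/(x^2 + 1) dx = 25*x^3 - 10*x^2 + x + 5*log(x^2 + 1) + C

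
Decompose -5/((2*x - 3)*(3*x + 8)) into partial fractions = 3/(5*(3*x + 8)) - 2/(5*(2*x - 3))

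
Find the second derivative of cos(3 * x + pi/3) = -9*cos(3*x + pi/3)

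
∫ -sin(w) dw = cos(w) + C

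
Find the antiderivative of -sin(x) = cos(x) + C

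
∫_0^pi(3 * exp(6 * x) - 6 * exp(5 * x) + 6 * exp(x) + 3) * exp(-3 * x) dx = 1 + (-1 - exp(-pi) + exp(pi))^3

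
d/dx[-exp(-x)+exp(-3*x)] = (exp(2*x) - 3)*exp(-3*x)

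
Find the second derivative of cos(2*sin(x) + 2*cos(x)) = -4*sin(x)^2*cos(2*sin(x) + 2*cos(x)) + 2*sin(x)*sin(2*sin(x) + 2*cos(x)) + 8*sin(x)*cos(x)*cos(2*sin(x) + 2*cos(x)) + 2*sin(2*sin(x) + 2*cos(x))*cos(x) - 4*cos(x)^2*cos(2*sin(x) + 2*cos(x))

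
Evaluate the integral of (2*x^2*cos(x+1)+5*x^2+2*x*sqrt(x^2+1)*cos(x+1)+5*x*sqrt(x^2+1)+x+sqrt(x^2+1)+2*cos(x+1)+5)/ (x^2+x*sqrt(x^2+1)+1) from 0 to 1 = -2*sin(1) + log(1 + sqrt(2)) + 2*sin(2) + 5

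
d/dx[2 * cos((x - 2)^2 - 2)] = 4*(2 - x)*sin(x^2 - 4*x + 2)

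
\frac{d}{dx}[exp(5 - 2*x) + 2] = -2*exp(5 - 2*x)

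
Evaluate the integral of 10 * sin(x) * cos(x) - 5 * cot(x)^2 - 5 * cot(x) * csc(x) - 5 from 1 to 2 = -5/sin(1) - 5/tan(1) + 5/tan(2) + 5*cos(2)/2 - 5*cos(4)/2 + 5/sin(2)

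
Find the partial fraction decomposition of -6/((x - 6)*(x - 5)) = 6/(x - 5) - 6/(x - 6)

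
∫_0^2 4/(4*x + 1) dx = 2*log(3)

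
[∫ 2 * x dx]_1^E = -1 + exp(2)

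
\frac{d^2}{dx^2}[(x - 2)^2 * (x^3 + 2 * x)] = 20*x^3 - 48*x^2 + 36*x - 16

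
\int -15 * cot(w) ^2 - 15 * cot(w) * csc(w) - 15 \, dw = 15*cot(w) + 15*csc(w) + C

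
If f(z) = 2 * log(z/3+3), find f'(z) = 2/(z + 9)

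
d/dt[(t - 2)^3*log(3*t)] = (3*t^3*log(t) + t^3 + 3*t^3*log(3) - 12*t^2*log(t) - 12*t^2*log(3) - 6*t^2 + 12*t*log(t) + 12*t + 12*t*log(3) - 8)/t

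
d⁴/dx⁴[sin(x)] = sin(x)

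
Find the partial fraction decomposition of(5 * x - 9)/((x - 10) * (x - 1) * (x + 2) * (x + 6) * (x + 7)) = -11/(170*(x + 7)) + 39/(448*(x + 6)) - 19/(720*(x + 2)) + 1/(378*(x - 1)) + 41/(29376*(x - 10))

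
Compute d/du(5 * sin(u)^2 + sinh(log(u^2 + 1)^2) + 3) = (5*u^2*sin(2*u) + 4*u*log(u^2 + 1)*cosh(log(u^2 + 1)^2) + 5*sin(2*u))/(u^2 + 1)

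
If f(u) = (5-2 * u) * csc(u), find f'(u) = 2*u*cot(u)*csc(u) - 5*cot(u)*csc(u) - 2*csc(u)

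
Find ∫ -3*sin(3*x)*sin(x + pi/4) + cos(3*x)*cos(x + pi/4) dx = sin(x + pi/4)*cos(3*x) + C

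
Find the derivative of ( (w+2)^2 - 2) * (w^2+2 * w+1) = 4*w^3 + 18*w^2 + 22*w + 8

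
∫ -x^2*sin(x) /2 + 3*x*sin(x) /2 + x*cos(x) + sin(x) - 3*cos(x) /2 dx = (x^2/2 - 3*x/2 - 1)*cos(x) + C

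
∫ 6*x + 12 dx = 3*x^2 + 12*x + C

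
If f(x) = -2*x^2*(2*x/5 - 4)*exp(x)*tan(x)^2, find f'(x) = 4*x*(-2*x^2*tan(x)^2/5 - x^2*tan(x)/5 - 2*x^2/5 + 4*x*tan(x)^2 + 7*x*tan(x)/5 + 4*x + 4*tan(x))*exp(x)*tan(x)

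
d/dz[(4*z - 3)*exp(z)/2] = 2*z*exp(z) + exp(z)/2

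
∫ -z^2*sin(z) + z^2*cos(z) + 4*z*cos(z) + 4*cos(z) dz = sqrt(2)*((z + 1)^2 + 1)*sin(z + pi/4) + C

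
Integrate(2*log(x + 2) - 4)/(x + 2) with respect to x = (log(x + 2) - 2)^2 + C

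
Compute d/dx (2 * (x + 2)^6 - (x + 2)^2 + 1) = 12*x^5 + 120*x^4 + 480*x^3 + 960*x^2 + 958*x + 380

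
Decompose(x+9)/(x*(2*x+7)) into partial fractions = -11/(7*(2*x + 7)) + 9/(7*x)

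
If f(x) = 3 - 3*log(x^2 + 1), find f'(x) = -6*x/(x^2 + 1)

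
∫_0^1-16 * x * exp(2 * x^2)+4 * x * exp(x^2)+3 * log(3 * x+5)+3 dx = -4*exp(2) - 5*log(5) + 2 + 2*E + 8*log(8)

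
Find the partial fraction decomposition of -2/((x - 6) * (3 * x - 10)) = 3/(4*(3*x - 10)) - 1/(4*(x - 6))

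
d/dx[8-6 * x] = -6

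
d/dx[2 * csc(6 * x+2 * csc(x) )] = 4*cot(x)*cot(6*x + 2*csc(x))*csc(x)*csc(6*x + 2*csc(x)) - 12*cot(6*x + 2*csc(x))*csc(6*x + 2*csc(x))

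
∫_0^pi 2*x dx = pi^2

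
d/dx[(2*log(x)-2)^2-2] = (8*log(x) - 8)/x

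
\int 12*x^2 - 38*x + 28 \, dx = 4*x^3 - 19*x^2 + 28*x + C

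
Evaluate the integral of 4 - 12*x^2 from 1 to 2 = -24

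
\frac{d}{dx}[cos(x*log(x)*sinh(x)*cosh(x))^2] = -(x*log(x)*cosh(2*x) + log(x)*sinh(2*x)/2 + sinh(2*x)/2)*sin(2*x*log(x)*sinh(x)*cosh(x))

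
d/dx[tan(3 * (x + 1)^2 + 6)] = 6*x*tan(3*x^2 + 6*x + 9)^2 + 6*x + 6*tan(3*x^2 + 6*x + 9)^2 + 6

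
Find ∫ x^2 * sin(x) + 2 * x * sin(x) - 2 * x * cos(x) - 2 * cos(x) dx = -x*(x + 2)*cos(x) + C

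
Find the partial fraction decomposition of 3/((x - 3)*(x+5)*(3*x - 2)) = -27/(119*(3*x - 2)) + 3/(136*(x + 5)) + 3/(56*(x - 3))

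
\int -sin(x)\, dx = cos(x) + C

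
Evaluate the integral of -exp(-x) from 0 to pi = -1 + exp(-pi)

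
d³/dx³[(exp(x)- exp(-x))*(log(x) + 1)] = (x^3*exp(2*x)*log(x) + x^3*exp(2*x) + x^3*log(x) + x^3 + 3*x^2*exp(2*x) - 3*x^2 - 3*x*exp(2*x) - 3*x + 2*exp(2*x) - 2)*exp(-x)/x^3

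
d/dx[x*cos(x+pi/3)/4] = -x*sin(x + pi/3)/4 + cos(x + pi/3)/4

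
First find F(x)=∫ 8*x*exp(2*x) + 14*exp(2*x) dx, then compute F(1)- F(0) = -5 + 9*exp(2)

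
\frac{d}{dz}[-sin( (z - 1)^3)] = -3*(z - 1)^2*cos(z^3 - 3*z^2 + 3*z - 1)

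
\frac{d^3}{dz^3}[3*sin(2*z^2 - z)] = -192*z^3*cos(2*z^2 - z) + 144*z^2*cos(2*z^2 - z) - 144*z*sin(2*z^2 - z) - 36*z*cos(2*z^2 - z) + 36*sin(2*z^2 - z) + 3*cos(2*z^2 - z)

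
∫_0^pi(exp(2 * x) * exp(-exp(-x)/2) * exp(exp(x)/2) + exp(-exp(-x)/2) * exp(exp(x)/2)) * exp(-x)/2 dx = -1 + exp(-exp(-pi)/2 + exp(pi)/2)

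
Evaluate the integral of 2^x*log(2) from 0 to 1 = 1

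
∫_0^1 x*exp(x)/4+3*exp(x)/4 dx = -1/2 + 3*E/4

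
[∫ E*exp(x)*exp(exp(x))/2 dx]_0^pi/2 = -exp(2)/2 + exp(1 + exp(pi/2))/2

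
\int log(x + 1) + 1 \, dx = (x + 1)*log(x + 1) + C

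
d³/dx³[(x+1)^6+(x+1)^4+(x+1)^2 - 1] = 120*x^3 + 360*x^2 + 384*x + 144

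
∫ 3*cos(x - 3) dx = 3*sin(x - 3) + C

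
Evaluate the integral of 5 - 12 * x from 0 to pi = (-1 + 3*pi)*(1 - 2*pi) + 1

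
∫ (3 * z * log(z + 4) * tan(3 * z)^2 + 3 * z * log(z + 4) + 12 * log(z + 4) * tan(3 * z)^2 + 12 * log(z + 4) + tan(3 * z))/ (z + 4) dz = log(z + 4)*tan(3*z) + C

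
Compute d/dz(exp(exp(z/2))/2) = exp(z/2 + exp(z/2))/4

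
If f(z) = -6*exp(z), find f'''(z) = -6*exp(z)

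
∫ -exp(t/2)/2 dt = -exp(t/2) + C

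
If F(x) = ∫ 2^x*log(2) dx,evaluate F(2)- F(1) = 2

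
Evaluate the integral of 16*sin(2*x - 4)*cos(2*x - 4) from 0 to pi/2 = 0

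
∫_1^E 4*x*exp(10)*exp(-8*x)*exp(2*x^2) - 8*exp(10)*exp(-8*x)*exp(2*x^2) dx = -exp(4) + exp(2*(-2 + E)^2 + 2)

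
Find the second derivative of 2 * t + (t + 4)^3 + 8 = 6*t + 24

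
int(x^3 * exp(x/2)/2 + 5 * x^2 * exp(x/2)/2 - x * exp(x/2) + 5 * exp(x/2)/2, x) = (x^3 - x^2 + 2*x + 1)*exp(x/2) + C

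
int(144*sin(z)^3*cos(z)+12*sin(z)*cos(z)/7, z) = 36*sin(z)^4 + 6*sin(z)^2/7 + C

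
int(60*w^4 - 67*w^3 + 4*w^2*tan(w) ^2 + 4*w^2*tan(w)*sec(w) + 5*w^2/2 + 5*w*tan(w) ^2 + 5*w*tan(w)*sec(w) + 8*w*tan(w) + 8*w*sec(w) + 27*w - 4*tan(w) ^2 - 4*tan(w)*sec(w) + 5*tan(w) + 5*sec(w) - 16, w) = w*(3*w - 4)*(16*w^3 - w^2 - 2*w + 12)/4 + (tan(w) + sec(w))*(4*w^2 + 5*w - 4) + C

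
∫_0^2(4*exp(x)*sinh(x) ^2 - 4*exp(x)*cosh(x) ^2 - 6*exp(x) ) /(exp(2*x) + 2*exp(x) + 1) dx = -10*exp(2)/(1 + exp(2)) + 5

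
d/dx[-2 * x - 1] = -2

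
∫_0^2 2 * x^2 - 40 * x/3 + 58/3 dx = 52/3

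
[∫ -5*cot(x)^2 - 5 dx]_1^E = 5*cot(E) - 5*cot(1)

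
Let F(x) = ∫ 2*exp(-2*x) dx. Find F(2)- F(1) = -(E - exp(-1))*exp(-1) + (-exp(-2) + exp(2))*exp(-2)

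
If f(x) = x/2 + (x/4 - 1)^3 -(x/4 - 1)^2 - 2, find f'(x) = 3*x^2/64 - x/2 + 7/4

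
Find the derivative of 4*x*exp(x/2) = 2*x*exp(x/2) + 4*exp(x/2)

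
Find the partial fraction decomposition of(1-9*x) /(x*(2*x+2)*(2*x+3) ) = 29/(3*(2*x + 3)) - 5/(x + 1) + 1/(6*x)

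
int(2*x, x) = x^2 + C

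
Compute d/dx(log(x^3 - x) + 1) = (3*x^2 - 1)/(x^3 - x)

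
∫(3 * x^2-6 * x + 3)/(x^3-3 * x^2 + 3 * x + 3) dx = log((x - 1)^3 + 4) + C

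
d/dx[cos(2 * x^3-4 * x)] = 2*(2 - 3*x^2)*sin(2*x*(x^2 - 2))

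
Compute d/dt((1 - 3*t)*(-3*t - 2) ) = 18*t + 3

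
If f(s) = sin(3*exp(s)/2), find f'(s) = 3*exp(s)*cos(3*exp(s)/2)/2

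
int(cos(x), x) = sin(x) + C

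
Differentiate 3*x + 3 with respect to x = 3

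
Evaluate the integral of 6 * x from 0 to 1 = 3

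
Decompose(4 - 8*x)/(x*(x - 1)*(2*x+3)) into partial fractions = 64/(15*(2*x + 3)) - 4/(5*(x - 1)) - 4/(3*x)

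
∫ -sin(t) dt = cos(t) + C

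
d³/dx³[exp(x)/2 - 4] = exp(x)/2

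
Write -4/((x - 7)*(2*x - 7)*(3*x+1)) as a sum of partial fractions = -18/(253*(3*x + 1)) + 16/(161*(2*x - 7)) - 2/(77*(x - 7))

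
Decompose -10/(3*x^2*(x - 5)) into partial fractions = -2/(15*(x - 5)) + 2/(15*x) + 2/(3*x^2)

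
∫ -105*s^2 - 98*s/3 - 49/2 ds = -35*s^3 - 49*s^2/3 - 49*s/2 + C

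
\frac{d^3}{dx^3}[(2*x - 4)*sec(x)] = 2*(-x*sin(x)/cos(x) + 6*x*sin(x)/cos(x)^3 + 2*sin(x)/cos(x) - 12*sin(x)/cos(x)^3 - 3 + 6/cos(x)^2)/cos(x)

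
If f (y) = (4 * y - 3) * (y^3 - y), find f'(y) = 16*y^3 - 9*y^2 - 8*y + 3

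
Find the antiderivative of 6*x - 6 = 3*x^2 - 6*x + C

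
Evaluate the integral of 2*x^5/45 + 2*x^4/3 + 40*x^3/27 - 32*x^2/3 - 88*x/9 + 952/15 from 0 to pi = (-7 + pi^2/3 + 2*pi)^2/3 + (-7 + pi^2/3 + 2*pi)^3/5 + 7*pi^2/3 + 14*pi + 784/15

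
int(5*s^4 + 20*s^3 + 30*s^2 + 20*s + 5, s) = s^5 + 5*s^4 + 10*s^3 + 10*s^2 + 5*s + C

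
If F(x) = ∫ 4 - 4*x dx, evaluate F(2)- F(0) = 0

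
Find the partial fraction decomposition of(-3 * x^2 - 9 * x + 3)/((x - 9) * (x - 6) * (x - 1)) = -9/(40*(x - 1)) + 53/(5*(x - 6)) - 107/(8*(x - 9))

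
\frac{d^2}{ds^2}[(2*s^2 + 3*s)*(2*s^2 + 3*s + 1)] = 48*s^2 + 72*s + 22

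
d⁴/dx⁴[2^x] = 2^x*log(2)^4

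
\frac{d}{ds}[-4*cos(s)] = 4*sin(s)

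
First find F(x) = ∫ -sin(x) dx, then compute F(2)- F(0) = -1 + cos(2)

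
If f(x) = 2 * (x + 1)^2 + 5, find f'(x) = 4*x + 4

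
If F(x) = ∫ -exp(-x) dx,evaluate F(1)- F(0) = -1 + exp(-1)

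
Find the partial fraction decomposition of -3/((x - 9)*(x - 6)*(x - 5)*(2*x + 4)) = 3/(1232*(x + 2)) - 3/(56*(x - 5)) + 1/(16*(x - 6)) - 1/(88*(x - 9))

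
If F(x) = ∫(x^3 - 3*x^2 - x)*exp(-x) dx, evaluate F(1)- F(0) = -1 + exp(-1)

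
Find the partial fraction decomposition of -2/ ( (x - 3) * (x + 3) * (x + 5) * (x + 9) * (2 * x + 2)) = -1/(2304*(x + 9)) + 1/(256*(x + 5)) - 1/(144*(x + 3)) + 1/(256*(x + 1)) - 1/(2304*(x - 3))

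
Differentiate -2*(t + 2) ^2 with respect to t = -4*t - 8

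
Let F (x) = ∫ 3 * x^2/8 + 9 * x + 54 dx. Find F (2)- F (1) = 547/8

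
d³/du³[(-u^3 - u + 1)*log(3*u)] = (-6*u^3*log(u) - 11*u^3 - 6*u^3*log(3) + u + 2)/u^3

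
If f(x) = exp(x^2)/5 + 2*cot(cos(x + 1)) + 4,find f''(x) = 4*x^2*exp(x^2)/5 + 2*exp(x^2)/5 + 4*sin(x + 1)^2*cot(cos(x + 1))^3 + 4*sin(x + 1)^2*cot(cos(x + 1)) + 2*cos(x + 1)*cot(cos(x + 1))^2 + 2*cos(x + 1)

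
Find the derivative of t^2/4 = t/2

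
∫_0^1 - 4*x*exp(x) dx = -4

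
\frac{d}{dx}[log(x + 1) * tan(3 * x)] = (6*x*log(x + 1) + 6*log(x + 1) + sin(6*x))/((x + 1)*(cos(6*x) + 1))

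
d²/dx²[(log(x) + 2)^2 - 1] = (-2*log(x) - 2)/x^2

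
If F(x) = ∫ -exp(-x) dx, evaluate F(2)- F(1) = -(1 + E)*exp(-1) + (1 + exp(2))*exp(-2)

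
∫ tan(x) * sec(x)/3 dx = sec(x)/3 + C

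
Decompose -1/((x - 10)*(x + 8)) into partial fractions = 1/(18*(x + 8)) - 1/(18*(x - 10))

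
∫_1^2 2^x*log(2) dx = 2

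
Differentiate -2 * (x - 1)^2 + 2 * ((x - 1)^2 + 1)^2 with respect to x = 8*x^3 - 24*x^2 + 28*x - 12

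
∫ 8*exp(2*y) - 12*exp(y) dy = (2*exp(y) - 3)^2 + C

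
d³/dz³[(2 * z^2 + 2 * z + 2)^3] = 960*z^3 + 1440*z^2 + 1152*z + 336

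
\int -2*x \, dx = -x^2 + C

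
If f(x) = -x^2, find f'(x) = -2*x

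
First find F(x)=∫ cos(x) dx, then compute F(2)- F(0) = sin(2)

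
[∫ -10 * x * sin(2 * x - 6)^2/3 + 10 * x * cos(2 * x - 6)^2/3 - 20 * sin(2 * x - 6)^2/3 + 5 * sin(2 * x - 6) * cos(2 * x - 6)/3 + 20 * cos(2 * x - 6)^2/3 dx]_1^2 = 5*sin(8)/2 - 10*sin(4)/3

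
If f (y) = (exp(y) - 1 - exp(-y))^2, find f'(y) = (2*exp(4*y) - 2*exp(3*y) - 2*exp(y) - 2)*exp(-2*y)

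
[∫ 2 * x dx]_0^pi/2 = pi^2/4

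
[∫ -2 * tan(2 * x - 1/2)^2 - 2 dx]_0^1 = -tan(3/2) - tan(1/2)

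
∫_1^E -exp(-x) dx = -exp(-1) + exp(-E)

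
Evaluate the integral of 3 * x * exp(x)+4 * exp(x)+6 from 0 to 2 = 11 + 7*exp(2)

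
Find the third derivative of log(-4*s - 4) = 2/(s^3 + 3*s^2 + 3*s + 1)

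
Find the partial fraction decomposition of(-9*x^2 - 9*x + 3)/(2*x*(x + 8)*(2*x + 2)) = -501/(224*(x + 8)) - 3/(28*(x + 1)) + 3/(32*x)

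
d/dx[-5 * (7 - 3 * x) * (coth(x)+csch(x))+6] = (-15*x*cosh(x) - 15*x + 15*sinh(x) + 15*sinh(2*x)/2 + 35*cosh(x) + 35)/sinh(x)^2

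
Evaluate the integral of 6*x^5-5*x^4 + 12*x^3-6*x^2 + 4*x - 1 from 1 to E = -2 + (E + exp(3))*(-exp(2) - 1 + 2*E + exp(3))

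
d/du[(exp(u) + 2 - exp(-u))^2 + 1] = (2*exp(4*u) + 4*exp(3*u) + 4*exp(u) - 2)*exp(-2*u)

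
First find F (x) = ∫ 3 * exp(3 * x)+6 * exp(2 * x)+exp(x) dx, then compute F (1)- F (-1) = -2*E - (exp(-1) + 1)^3 + 2*exp(-1) + (1 + E)^3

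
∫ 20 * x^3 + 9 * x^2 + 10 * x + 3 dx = 5*x^4 + 3*x^3 + 5*x^2 + 3*x + C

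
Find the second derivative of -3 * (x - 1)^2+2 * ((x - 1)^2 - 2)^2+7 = 24*x^2 - 48*x + 2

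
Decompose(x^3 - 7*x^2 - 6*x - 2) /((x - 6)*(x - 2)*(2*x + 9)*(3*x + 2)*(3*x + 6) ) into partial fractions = -19/(7360*(3*x + 2)) - 3326/(94185*(2*x + 9)) + 13/(960*(x + 2)) + 17/(2496*(x - 2)) - 37/(20160*(x - 6))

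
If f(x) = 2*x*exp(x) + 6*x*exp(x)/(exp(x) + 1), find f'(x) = (2*x*exp(3*x) + 4*x*exp(2*x) + 8*x*exp(x) + 2*exp(3*x) + 10*exp(2*x) + 8*exp(x))/(exp(2*x) + 2*exp(x) + 1)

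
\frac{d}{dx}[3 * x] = 3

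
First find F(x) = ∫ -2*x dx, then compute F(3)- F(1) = -8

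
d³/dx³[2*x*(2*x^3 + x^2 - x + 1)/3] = 32*x + 4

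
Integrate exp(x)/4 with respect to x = exp(x)/4 + C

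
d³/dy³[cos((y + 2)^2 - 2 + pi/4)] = 8*y^3*sin(y^2 + 4*y + pi/4 + 2) + 48*y^2*sin(y^2 + 4*y + pi/4 + 2) + 96*y*sin(y^2 + 4*y + pi/4 + 2) - 12*y*cos(y^2 + 4*y + pi/4 + 2) + 64*sin(y^2 + 4*y + pi/4 + 2) - 24*cos(y^2 + 4*y + pi/4 + 2)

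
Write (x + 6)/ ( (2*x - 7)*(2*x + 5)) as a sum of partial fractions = -7/(24*(2*x + 5)) + 19/(24*(2*x - 7))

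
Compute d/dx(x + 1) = 1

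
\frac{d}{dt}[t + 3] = 1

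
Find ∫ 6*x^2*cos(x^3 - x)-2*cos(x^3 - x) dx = 2*sin(x^3 - x) + C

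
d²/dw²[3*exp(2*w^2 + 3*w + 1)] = 48*w^2*exp(2*w^2 + 3*w + 1) + 72*w*exp(2*w^2 + 3*w + 1) + 39*exp(2*w^2 + 3*w + 1)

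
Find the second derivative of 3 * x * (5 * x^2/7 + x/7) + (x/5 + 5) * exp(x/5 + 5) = x*exp(x/5 + 5)/125 + 90*x/7 + 7*exp(x/5 + 5)/25 + 6/7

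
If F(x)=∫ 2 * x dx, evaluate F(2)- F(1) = 3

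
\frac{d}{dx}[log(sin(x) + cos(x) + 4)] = (-sin(x) + cos(x))/(sin(x) + cos(x) + 4)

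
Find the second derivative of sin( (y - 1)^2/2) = -y^2*sin(y^2/2 - y + 1/2) + 2*y*sin(y^2/2 - y + 1/2) + sqrt(2)*cos(y^2/2 - y + 1/2 + pi/4)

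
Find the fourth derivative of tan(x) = 24*tan(x)^5 + 40*tan(x)^3 + 16*tan(x)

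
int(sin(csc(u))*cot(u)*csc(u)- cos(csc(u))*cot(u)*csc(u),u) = sqrt(2)*sin(pi/4 + 1/sin(u)) + C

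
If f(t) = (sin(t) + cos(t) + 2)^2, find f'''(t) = -8*cos(2*t) - 4*sqrt(2)*cos(t + pi/4)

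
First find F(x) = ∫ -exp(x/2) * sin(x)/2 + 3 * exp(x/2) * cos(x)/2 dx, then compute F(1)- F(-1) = -(-sin(1) + cos(1))*exp(-1/2) + (cos(1) + sin(1))*exp(1/2)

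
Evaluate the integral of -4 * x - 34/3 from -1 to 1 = -68/3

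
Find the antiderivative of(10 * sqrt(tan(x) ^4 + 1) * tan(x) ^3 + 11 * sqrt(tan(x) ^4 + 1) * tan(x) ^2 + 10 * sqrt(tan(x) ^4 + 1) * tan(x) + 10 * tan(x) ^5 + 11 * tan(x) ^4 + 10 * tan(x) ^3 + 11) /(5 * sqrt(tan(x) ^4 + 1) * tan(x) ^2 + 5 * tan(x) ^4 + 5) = 11*x/5 + log(sqrt(tan(x)^4 + 1) + tan(x)^2) + C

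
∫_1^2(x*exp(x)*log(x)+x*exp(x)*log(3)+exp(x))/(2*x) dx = -E*log(3)/2 + exp(2)*log(6)/2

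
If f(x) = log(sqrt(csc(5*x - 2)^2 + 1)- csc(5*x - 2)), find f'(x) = (5*sqrt(csc(5*x - 2)^2 + 1)*cot(5*x - 2)*csc(5*x - 2) - 5*cot(5*x - 2)*csc(5*x - 2)^2)/(-sqrt(csc(5*x - 2)^2 + 1)*csc(5*x - 2) + csc(5*x - 2)^2 + 1)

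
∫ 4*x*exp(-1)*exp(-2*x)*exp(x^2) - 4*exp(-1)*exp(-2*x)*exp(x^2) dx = 2*exp((x - 1)^2 - 2) + C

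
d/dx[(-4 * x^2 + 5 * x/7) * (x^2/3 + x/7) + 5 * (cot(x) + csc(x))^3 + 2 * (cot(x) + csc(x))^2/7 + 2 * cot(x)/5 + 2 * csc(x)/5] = -16*x^3/3 - x^2 + 10*x/49 - 15*(-1 + sin(x)^(-2))^2 + 15 + 4/(7*sin(x)) + 73*cos(x)/(5*sin(x)^2) + 73/(5*sin(x)^2) - 8*cos(x)/(7*sin(x)^3) - 8/(7*sin(x)^3) - 60*cos(x)/sin(x)^4 - 45/sin(x)^4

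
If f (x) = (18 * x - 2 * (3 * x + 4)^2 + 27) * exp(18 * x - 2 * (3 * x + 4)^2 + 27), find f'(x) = 648*x^3*exp(-18*x^2 - 30*x - 5) + 1620*x^2*exp(-18*x^2 - 30*x - 5) + 1044*x*exp(-18*x^2 - 30*x - 5) + 120*exp(-18*x^2 - 30*x - 5)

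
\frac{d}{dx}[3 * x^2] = 6*x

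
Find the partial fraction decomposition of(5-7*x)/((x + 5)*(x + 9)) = -17/(x + 9) + 10/(x + 5)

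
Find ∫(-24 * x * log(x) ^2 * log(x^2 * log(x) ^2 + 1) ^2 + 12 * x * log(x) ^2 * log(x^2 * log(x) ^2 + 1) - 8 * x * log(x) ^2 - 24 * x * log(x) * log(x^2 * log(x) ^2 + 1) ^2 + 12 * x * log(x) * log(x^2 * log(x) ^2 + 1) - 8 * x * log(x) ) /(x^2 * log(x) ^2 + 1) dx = (-4*log(x^2*log(x)^2 + 1)^2 + 3*log(x^2*log(x)^2 + 1) - 4)*log(x^2*log(x)^2 + 1) + C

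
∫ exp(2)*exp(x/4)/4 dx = exp(x/4 + 2) + C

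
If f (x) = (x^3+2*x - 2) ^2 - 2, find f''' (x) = 120*x^3 + 96*x - 24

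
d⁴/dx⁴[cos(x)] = cos(x)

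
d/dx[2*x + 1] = 2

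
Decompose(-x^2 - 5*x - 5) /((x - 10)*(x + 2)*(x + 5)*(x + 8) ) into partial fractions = 29/(324*(x + 8)) - 1/(27*(x + 5)) - 1/(216*(x + 2)) - 31/(648*(x - 10))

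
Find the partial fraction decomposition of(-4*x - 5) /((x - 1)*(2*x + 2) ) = 1/(4*(x + 1)) - 9/(4*(x - 1))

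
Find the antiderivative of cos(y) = sin(y) + C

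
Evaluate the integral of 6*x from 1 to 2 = 9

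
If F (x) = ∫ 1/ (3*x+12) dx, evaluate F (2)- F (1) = -log(5)/3 + log(6)/3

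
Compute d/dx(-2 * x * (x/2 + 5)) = -2*x - 10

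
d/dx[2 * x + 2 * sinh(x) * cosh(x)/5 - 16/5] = 2*cosh(2*x)/5 + 2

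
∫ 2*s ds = s^2 + C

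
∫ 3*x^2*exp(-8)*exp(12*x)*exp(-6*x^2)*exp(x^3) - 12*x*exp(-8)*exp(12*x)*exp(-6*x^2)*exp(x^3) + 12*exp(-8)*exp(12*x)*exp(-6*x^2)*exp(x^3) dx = exp((x - 2)^3) + C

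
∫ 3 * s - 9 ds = 3*s^2/2 - 9*s + C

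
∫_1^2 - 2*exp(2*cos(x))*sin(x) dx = -exp(2*cos(1)) + exp(2*cos(2))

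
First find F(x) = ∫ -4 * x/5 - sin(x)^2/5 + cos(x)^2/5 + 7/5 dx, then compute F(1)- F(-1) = sin(2)/5 + 14/5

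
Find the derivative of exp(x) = exp(x)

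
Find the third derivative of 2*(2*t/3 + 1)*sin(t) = -4*t*cos(t)/3 - 4*sin(t) - 2*cos(t)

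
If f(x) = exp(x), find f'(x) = exp(x)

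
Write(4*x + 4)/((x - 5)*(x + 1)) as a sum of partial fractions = 4/(x - 5)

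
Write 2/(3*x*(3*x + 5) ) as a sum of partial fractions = -2/(5*(3*x + 5)) + 2/(15*x)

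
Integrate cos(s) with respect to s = sin(s) + C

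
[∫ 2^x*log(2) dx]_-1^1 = 3/2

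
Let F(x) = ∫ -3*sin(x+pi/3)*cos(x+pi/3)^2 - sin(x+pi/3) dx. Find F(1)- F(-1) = -7*sqrt(3)*sin(1)/4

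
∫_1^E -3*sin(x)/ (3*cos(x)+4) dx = -log(3*cos(1) + 4) + log(3*cos(E) + 4)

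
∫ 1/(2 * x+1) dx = log(-2*x - 1)/2 + C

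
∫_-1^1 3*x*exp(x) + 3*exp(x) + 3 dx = 3*exp(-1) + 6 + 3*E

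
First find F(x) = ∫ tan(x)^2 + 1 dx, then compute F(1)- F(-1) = 2*tan(1)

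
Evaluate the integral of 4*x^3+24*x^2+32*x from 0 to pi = (-4 + (2 + pi)^2)^2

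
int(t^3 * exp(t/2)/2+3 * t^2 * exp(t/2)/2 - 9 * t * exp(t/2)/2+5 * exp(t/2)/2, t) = (t - 1)^3*exp(t/2) + C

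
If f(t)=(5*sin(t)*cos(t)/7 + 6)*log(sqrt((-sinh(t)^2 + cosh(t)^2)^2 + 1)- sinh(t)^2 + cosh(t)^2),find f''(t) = -10*log(1 + sqrt(2))*sin(2*t)/7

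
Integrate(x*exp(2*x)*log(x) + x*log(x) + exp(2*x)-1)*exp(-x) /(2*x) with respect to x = log(x)*sinh(x) + C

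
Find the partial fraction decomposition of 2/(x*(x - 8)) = 1/(4*(x - 8)) - 1/(4*x)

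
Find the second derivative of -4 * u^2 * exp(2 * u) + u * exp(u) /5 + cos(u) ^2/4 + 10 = -16*u^2*exp(2*u) - 32*u*exp(2*u) + u*exp(u)/5 - 8*exp(2*u) + 2*exp(u)/5 - cos(2*u)/2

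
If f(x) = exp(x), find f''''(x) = exp(x)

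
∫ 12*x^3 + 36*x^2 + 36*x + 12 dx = 3*x^4 + 12*x^3 + 18*x^2 + 12*x + C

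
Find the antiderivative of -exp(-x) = exp(-x) + C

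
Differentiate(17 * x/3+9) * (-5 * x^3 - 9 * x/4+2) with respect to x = -340*x^3/3 - 135*x^2 - 51*x/2 - 107/12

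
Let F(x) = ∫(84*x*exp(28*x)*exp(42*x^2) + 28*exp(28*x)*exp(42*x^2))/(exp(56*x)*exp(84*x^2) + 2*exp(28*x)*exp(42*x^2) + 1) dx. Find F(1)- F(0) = -1/2 + exp(70)/(1 + exp(70))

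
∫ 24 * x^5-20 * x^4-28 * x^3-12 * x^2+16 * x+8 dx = 4*x^6 - 4*x^5 - 7*x^4 - 4*x^3 + 8*x^2 + 8*x + C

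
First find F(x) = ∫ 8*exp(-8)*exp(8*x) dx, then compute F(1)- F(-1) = 1 - exp(-16)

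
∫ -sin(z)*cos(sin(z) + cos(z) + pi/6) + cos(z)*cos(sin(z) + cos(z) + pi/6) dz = sin(sqrt(2)*sin(z + pi/4) + pi/6) + C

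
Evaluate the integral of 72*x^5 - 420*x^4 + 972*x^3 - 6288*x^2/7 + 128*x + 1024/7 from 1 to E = -762/7 - 2*exp(2) + 16*E/7 + 4*exp(3)/7 + 3*(-7*exp(2) + 3 + 8*E + 2*exp(3))^2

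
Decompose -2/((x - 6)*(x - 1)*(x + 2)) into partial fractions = -1/(12*(x + 2)) + 2/(15*(x - 1)) - 1/(20*(x - 6))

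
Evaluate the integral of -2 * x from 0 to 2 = -4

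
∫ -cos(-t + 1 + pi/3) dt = sin(-t + 1 + pi/3) + C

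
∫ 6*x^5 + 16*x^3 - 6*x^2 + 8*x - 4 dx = x^6 + 4*x^4 - 2*x^3 + 4*x^2 - 4*x + C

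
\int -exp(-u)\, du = exp(-u) + C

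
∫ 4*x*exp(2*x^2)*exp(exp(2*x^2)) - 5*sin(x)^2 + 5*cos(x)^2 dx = exp(exp(2*x^2)) + 5*sin(2*x)/2 + C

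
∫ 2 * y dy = y^2 + C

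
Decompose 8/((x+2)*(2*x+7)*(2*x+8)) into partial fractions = -16/(3*(2*x + 7)) + 2/(x + 4) + 2/(3*(x + 2))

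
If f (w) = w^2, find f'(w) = 2*w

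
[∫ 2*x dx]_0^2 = 4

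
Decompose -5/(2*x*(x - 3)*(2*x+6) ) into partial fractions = -5/(72*(x + 3)) - 5/(72*(x - 3)) + 5/(36*x)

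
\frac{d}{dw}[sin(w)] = cos(w)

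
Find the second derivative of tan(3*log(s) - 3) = (18*tan(3*log(s) - 3)^3 - 3*tan(3*log(s) - 3)^2 + 18*tan(3*log(s) - 3) - 3)/s^2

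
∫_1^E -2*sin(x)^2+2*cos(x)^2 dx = -sin(2) + sin(2*E)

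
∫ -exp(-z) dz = exp(-z) + C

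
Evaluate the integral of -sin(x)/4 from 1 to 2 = -cos(1)/4 + cos(2)/4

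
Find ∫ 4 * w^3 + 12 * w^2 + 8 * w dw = w^4 + 4*w^3 + 4*w^2 + C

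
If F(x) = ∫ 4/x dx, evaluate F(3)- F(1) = 4*log(3)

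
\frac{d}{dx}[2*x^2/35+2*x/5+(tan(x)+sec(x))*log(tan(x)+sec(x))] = 4*x/35 + log(tan(x) + 1/cos(x))*sin(x)/cos(x)^2 + log(tan(x) + 1/cos(x))/cos(x)^2 + sin(x)/cos(x)^2 + 2/5 + cos(x)^(-2)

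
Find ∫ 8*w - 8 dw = 4*w^2 - 8*w + C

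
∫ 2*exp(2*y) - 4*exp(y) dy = (exp(y) - 2)^2 + C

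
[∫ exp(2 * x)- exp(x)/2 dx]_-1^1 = -(-1 + exp(-1))*exp(-1)/2 + E*(-1 + E)/2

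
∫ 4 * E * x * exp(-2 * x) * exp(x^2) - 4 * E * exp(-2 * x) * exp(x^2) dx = 2*exp((x - 1)^2) + C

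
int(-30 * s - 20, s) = -15*s^2 - 20*s + C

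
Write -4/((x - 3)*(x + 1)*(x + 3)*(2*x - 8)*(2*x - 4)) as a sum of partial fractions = -1/(420*(x + 3)) + 1/(120*(x + 1)) - 1/(30*(x - 2)) + 1/(24*(x - 3)) - 1/(70*(x - 4))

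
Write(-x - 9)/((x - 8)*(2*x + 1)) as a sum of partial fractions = 1/(2*x + 1) - 1/(x - 8)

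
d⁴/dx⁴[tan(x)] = 24*tan(x)^5 + 40*tan(x)^3 + 16*tan(x)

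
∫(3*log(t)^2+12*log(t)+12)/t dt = (log(t) + 2)^3 + C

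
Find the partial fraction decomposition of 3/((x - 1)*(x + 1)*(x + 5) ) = 1/(8*(x + 5)) - 3/(8*(x + 1)) + 1/(4*(x - 1))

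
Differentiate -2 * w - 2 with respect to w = -2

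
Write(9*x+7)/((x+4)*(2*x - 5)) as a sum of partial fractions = 59/(13*(2*x - 5)) + 29/(13*(x + 4))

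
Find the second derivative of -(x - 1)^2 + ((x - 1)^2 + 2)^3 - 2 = 30*x^4 - 120*x^3 + 252*x^2 - 264*x + 124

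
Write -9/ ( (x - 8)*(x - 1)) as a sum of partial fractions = 9/(7*(x - 1)) - 9/(7*(x - 8))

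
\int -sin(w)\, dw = cos(w) + C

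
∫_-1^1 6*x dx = 0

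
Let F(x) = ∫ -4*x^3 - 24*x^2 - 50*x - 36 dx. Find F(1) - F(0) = -70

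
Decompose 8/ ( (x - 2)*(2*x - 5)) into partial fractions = 16/(2*x - 5) - 8/(x - 2)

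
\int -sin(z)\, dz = cos(z) + C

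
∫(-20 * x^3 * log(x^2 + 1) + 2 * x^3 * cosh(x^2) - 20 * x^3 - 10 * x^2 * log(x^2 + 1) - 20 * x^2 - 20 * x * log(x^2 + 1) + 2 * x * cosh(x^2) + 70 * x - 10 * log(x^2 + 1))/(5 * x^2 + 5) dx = -(2*x^2 + 2*x - 7)*log(x^2 + 1) + sinh(x^2)/5 + C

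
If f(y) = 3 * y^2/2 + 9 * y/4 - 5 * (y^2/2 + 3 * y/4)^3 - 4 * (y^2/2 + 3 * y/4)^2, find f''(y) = -75*y^4/4 - 225*y^3/4 - 501*y^2/8 - 981*y/32 - 3/2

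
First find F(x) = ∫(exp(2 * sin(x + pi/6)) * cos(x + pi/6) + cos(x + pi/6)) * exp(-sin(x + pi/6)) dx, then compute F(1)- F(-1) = -exp(cos(1 + pi/3)) - exp(-sin(pi/6 + 1)) + exp(-cos(1 + pi/3)) + exp(sin(pi/6 + 1))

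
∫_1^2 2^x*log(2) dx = 2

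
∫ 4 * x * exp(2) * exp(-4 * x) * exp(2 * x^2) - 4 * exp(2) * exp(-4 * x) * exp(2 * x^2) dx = exp(2*(x - 1)^2) + C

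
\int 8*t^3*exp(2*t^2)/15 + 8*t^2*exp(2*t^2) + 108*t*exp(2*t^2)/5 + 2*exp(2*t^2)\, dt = 2*(t^2 + 15*t + 40)*exp(2*t^2)/15 + C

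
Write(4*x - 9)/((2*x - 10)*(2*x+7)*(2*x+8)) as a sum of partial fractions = 23/(17*(2*x + 7)) - 25/(36*(x + 4)) + 11/(612*(x - 5))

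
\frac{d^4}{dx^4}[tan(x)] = 24*tan(x)^5 + 40*tan(x)^3 + 16*tan(x)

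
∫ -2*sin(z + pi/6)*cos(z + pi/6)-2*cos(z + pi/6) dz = -(sin(z + pi/6) + 2)*sin(z + pi/6) + C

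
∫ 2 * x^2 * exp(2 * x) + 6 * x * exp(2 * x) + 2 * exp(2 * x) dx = x*(x + 2)*exp(2*x) + C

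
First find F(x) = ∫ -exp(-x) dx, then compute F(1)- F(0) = -1 + exp(-1)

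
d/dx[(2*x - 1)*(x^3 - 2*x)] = 8*x^3 - 3*x^2 - 8*x + 2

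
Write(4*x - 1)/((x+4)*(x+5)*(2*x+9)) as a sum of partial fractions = 76/(2*x + 9) - 21/(x + 5) - 17/(x + 4)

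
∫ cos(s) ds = sin(s) + C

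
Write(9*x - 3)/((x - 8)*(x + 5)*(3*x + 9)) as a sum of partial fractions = -8/(13*(x + 5)) + 5/(11*(x + 3)) + 23/(143*(x - 8))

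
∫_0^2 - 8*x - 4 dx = -24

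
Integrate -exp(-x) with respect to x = exp(-x) + C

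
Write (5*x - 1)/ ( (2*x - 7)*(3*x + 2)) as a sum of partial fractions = 13/(25*(3*x + 2)) + 33/(25*(2*x - 7))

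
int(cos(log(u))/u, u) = sin(log(u)) + C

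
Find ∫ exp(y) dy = exp(y) + C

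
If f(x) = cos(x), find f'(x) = -sin(x)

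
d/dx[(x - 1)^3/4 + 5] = 3*x^2/4 - 3*x/2 + 3/4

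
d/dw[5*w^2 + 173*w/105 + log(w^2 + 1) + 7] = (1050*w^3 + 173*w^2 + 1260*w + 173)/(105*w^2 + 105)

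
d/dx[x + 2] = 1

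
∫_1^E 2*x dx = -1 + exp(2)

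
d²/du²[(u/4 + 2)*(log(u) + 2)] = (u - 8)/(4*u^2)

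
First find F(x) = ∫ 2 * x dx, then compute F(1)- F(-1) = 0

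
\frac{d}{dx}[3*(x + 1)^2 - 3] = 6*x + 6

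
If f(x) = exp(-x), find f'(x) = -exp(-x)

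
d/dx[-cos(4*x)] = 4*sin(4*x)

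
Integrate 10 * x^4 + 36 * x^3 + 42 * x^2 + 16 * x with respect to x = 2*x^5 + 9*x^4 + 14*x^3 + 8*x^2 + C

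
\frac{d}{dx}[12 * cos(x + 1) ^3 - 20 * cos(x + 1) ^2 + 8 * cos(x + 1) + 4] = -17*sin(x + 1) + 20*sin(2*x + 2) - 9*sin(3*x + 3)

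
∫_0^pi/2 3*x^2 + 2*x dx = -pi*(-pi^2/4 - pi/2)/2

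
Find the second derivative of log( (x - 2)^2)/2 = -1/(x^2 - 4*x + 4)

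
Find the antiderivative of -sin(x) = cos(x) + C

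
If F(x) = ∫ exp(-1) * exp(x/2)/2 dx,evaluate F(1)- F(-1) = -exp(-3/2) + exp(-1/2)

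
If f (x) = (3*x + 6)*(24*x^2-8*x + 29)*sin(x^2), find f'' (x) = -288*x^5*sin(x^2) - 480*x^4*sin(x^2) - 156*x^3*sin(x^2) + 1008*x^3*cos(x^2) - 696*x^2*sin(x^2) + 1200*x^2*cos(x^2) + 432*x*sin(x^2) + 234*x*cos(x^2) + 240*sin(x^2) + 348*cos(x^2)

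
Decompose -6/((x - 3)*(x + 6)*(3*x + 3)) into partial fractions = -2/(45*(x + 6)) + 1/(10*(x + 1)) - 1/(18*(x - 3))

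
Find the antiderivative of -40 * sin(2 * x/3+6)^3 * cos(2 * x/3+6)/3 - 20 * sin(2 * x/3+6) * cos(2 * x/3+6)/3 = 5*(-sin(2*x/3 + 6)^2 - 1)*sin(2*x/3 + 6)^2 + C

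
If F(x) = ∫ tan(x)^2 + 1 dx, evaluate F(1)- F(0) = tan(1)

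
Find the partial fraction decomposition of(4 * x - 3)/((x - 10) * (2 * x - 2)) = -1/(18*(x - 1)) + 37/(18*(x - 10))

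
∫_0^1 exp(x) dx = -1 + E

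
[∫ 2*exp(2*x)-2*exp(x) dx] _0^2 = (-1 + exp(2))^2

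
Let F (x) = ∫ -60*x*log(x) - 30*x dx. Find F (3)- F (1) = -270*log(3)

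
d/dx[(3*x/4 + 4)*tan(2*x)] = 3*x/(2*cos(2*x)^2) + 3*tan(2*x)/4 + 8/cos(2*x)^2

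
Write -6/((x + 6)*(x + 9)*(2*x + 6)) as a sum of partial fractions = -1/(6*(x + 9)) + 1/(3*(x + 6)) - 1/(6*(x + 3))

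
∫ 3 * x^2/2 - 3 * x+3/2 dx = x^3/2 - 3*x^2/2 + 3*x/2 + C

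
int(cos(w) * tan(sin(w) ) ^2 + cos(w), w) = tan(sin(w)) + C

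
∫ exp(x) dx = exp(x) + C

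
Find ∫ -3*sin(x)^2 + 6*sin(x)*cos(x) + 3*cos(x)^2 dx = 3*(sin(x) + cos(x))*sin(x) + C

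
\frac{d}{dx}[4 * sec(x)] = 4*tan(x)*sec(x)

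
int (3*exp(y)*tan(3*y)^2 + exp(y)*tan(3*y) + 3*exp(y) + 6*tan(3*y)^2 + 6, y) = (exp(y) + 2)*tan(3*y) + C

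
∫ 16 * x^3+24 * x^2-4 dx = 4*x^4 + 8*x^3 - 4*x + C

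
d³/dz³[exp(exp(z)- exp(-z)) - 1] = (exp(exp(z) - exp(-z)) - 3*exp(z + exp(z) - exp(-z)) + 4*exp(2*z + exp(z) - exp(-z)) + 4*exp(4*z + exp(z) - exp(-z)) + 3*exp(5*z + exp(z) - exp(-z)) + exp(6*z + exp(z) - exp(-z)))*exp(-3*z)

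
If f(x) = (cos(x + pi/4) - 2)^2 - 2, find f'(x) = 4*sin(x + pi/4) - cos(2*x)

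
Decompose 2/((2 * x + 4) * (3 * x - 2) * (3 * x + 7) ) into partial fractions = 1/(3*(3*x + 7)) + 1/(24*(3*x - 2)) - 1/(8*(x + 2))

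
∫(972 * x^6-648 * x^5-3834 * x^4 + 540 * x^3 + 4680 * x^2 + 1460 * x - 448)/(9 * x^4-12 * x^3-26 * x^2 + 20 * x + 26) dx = 36*x^3 + 36*x^2 - 18*x + log((-3*x^2 + 2*x + 5)^2 + 1) + C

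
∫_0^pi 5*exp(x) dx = -5 + 5*exp(pi)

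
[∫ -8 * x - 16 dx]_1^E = 36 - 4*(2 + E)^2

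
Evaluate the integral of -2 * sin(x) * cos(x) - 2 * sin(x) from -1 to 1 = 0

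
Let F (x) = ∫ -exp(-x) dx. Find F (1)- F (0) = -1 + exp(-1)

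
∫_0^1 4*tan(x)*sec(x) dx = -4 + 2*sec(1) + 2*sec(-cosh(1)^2 + sinh(1)^2)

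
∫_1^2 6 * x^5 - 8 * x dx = 51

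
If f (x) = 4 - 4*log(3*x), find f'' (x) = 4/x^2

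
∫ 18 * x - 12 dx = 9*x^2 - 12*x + C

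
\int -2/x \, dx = -2*log(2*x) + C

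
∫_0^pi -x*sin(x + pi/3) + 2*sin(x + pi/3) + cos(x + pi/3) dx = 2 - pi/2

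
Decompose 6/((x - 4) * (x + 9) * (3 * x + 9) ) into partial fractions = 1/(39*(x + 9)) - 1/(21*(x + 3)) + 2/(91*(x - 4))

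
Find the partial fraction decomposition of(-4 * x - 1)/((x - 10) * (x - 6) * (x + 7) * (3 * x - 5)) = -207/(8450*(3*x - 5)) - 27/(5746*(x + 7)) + 25/(676*(x - 6)) - 41/(1700*(x - 10))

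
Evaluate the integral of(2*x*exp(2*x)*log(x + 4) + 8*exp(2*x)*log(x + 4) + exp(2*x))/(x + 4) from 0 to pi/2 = -log(4) + exp(pi)*log(pi/2 + 4)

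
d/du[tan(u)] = cos(u)^(-2)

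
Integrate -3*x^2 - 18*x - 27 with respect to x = -x^3 - 9*x^2 - 27*x + C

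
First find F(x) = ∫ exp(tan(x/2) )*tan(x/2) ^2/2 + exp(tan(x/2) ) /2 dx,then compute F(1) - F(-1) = -exp(-tan(1/2)) + exp(tan(1/2))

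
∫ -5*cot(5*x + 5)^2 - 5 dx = cot(5*x + 5) + C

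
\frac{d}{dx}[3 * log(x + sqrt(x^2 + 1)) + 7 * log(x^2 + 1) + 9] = (17*x^3 + 17*x^2*sqrt(x^2 + 1) + 17*x + 3*sqrt(x^2 + 1))/(x^4 + x^3*sqrt(x^2 + 1) + 2*x^2 + x*sqrt(x^2 + 1) + 1)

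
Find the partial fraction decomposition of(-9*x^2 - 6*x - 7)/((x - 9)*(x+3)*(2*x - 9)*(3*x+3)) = 346/(891*(2*x - 9)) + 7/(108*(x + 3)) - 1/(66*(x + 1)) - 79/(324*(x - 9))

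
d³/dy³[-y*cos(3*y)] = -27*y*sin(3*y) + 27*cos(3*y)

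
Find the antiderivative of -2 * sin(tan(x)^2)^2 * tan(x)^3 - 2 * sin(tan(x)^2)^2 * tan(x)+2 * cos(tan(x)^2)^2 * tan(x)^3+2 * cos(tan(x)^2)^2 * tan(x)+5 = 5*x + sin(2*tan(x)^2)/2 + C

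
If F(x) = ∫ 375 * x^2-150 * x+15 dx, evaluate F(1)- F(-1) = 280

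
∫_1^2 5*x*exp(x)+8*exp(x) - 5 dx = -8*E - 5 + 13*exp(2)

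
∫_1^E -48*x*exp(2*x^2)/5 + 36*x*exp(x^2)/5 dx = -12*exp(2*exp(2))/5 - 18*E/5 + 12*exp(2)/5 + 18*exp(exp(2))/5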